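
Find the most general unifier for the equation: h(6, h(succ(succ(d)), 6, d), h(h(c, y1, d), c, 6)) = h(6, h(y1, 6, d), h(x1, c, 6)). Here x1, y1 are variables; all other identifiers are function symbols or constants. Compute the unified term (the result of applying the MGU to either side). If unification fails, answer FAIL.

h(6, h(succ(succ(d)), 6, d), h(h(c, succ(succ(d)), d), c, 6))

Decompose h/3: 6 = 6,  h(succ(succ(d)), 6, d) = h(y1, 6, d),  h(h(c, y1, d), c, 6) = h(x1, c, 6).
Delete trivial equation 6 = 6.
Decompose h/3: succ(succ(d)) = y1,  6 = 6,  d = d.
Bind y1 := succ(succ(d)); substituting into the one remaining equation that mentions y1 gives: h(h(c, succ(succ(d)), d), c, 6) = h(x1, c, 6).
Delete trivial equation 6 = 6.
Delete trivial equation d = d.
Decompose h/3: h(c, succ(succ(d)), d) = x1,  c = c,  6 = 6.
Bind x1 := h(c, succ(succ(d)), d); no other remaining equation mentions x1.
Delete trivial equation c = c.
Delete trivial equation 6 = 6.
Applying the MGU to either side gives h(6, h(succ(succ(d)), 6, d), h(h(c, succ(succ(d)), d), c, 6)).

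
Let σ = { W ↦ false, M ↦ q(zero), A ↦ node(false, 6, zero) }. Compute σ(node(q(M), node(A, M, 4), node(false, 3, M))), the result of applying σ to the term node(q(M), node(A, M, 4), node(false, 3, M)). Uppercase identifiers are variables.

Replace each occurrence of M with q(zero).
Replace each occurrence of A with node(false, 6, zero).
Result: node(q(q(zero)), node(node(false, 6, zero), q(zero), 4), node(false, 3, q(zero))).

node(q(q(zero)), node(node(false, 6, zero), q(zero), 4), node(false, 3, q(zero)))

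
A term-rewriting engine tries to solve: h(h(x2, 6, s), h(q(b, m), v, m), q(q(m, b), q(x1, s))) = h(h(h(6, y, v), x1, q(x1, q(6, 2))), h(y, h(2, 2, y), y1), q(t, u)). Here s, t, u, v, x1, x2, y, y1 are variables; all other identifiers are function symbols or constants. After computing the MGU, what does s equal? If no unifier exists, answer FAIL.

Decompose h/3: h(x2, 6, s) = h(h(6, y, v), x1, q(x1, q(6, 2))),  h(q(b, m), v, m) = h(y, h(2, 2, y), y1),  q(q(m, b), q(x1, s)) = q(t, u).
Decompose h/3: x2 = h(6, y, v),  6 = x1,  s = q(x1, q(6, 2)).
Bind x2 := h(6, y, v); no other remaining equation mentions x2.
Bind x1 := 6; substituting into the 2 remaining equations that mention x1 gives: s = q(6, q(6, 2)),  q(q(m, b), q(6, s)) = q(t, u).
Bind s := q(6, q(6, 2)); substituting into the one remaining equation that mentions s gives: q(q(m, b), q(6, q(6, q(6, 2)))) = q(t, u).
Decompose h/3: q(b, m) = y,  v = h(2, 2, y),  m = y1.
Bind y := q(b, m); substituting into the one remaining equation that mentions y gives: v = h(2, 2, q(b, m)). Substituting into the earlier binding gives x2 := h(6, q(b, m), v).
Bind v := h(2, 2, q(b, m)); no other remaining equation mentions v. Substituting into the earlier binding gives x2 := h(6, q(b, m), h(2, 2, q(b, m))).
Bind y1 := m; no other remaining equation mentions y1.
Decompose q/2: q(m, b) = t,  q(6, q(6, q(6, 2))) = u.
Bind t := q(m, b); no other remaining equation mentions t.
Bind u := q(6, q(6, q(6, 2))).
MGU = { x2 ↦ h(6, q(b, m), h(2, 2, q(b, m))), x1 ↦ 6, s ↦ q(6, q(6, 2)), y ↦ q(b, m), v ↦ h(2, 2, q(b, m)), y1 ↦ m, t ↦ q(m, b), u ↦ q(6, q(6, q(6, 2))) }, so s ↦ q(6, q(6, 2)).

q(6, q(6, 2))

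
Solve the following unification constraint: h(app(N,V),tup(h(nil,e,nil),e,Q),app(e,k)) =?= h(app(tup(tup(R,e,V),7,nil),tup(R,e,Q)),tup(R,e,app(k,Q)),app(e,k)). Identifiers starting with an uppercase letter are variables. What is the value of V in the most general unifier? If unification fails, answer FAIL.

Decompose h/3: app(N,V) =?= app(tup(tup(R,e,V),7,nil),tup(R,e,Q)),  tup(h(nil,e,nil),e,Q) =?= tup(R,e,app(k,Q)),  app(e,k) =?= app(e,k).
Decompose app/2: N =?= tup(tup(R,e,V),7,nil),  V =?= tup(R,e,Q).
Bind N := tup(tup(R,e,V),7,nil); no other remaining equation mentions N.
Bind V := tup(R,e,Q); no other remaining equation mentions V. Substituting into the earlier binding gives N := tup(tup(R,e,tup(R,e,Q)),7,nil).
Decompose tup/3: h(nil,e,nil) =?= R,  e =?= e,  Q =?= app(k,Q).
Bind R := h(nil,e,nil); no other remaining equation mentions R. Substituting into the earlier bindings gives N := tup(tup(h(nil,e,nil),e,tup(h(nil,e,nil),e,Q)),7,nil), V := tup(h(nil,e,nil),e,Q).
Delete trivial equation e =?= e.
Occurs check fails: Q occurs in app(k,Q); the equation Q =?= app(k,Q) has no finite solution.

FAIL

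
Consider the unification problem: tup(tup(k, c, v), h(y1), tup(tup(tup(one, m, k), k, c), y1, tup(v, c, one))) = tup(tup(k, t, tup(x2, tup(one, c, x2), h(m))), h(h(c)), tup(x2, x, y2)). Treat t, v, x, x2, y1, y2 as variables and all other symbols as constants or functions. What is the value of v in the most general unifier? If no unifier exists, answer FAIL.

Decompose tup/3: tup(k, c, v) = tup(k, t, tup(x2, tup(one, c, x2), h(m))),  h(y1) = h(h(c)),  tup(tup(tup(one, m, k), k, c), y1, tup(v, c, one)) = tup(x2, x, y2).
Decompose tup/3: k = k,  c = t,  v = tup(x2, tup(one, c, x2), h(m)).
Delete trivial equation k = k.
Bind t := c; no other remaining equation mentions t.
Bind v := tup(x2, tup(one, c, x2), h(m)); substituting into the one remaining equation that mentions v gives: tup(tup(tup(one, m, k), k, c), y1, tup(tup(x2, tup(one, c, x2), h(m)), c, one)) = tup(x2, x, y2).
Decompose h/1: y1 = h(c).
Bind y1 := h(c); substituting into the remaining equation gives: tup(tup(tup(one, m, k), k, c), h(c), tup(tup(x2, tup(one, c, x2), h(m)), c, one)) = tup(x2, x, y2).
Decompose tup/3: tup(tup(one, m, k), k, c) = x2,  h(c) = x,  tup(tup(x2, tup(one, c, x2), h(m)), c, one) = y2.
Bind x2 := tup(tup(one, m, k), k, c); substituting into the one remaining equation that mentions x2 gives: tup(tup(tup(tup(one, m, k), k, c), tup(one, c, tup(tup(one, m, k), k, c)), h(m)), c, one) = y2. Substituting into the earlier binding gives v := tup(tup(tup(one, m, k), k, c), tup(one, c, tup(tup(one, m, k), k, c)), h(m)).
Bind x := h(c); no other remaining equation mentions x.
Bind y2 := tup(tup(tup(tup(one, m, k), k, c), tup(one, c, tup(tup(one, m, k), k, c)), h(m)), c, one).
MGU = { t -> c, v -> tup(tup(tup(one, m, k), k, c), tup(one, c, tup(tup(one, m, k), k, c)), h(m)), y1 -> h(c), x2 -> tup(tup(one, m, k), k, c), x -> h(c), y2 -> tup(tup(tup(tup(one, m, k), k, c), tup(one, c, tup(tup(one, m, k), k, c)), h(m)), c, one) }, so v -> tup(tup(tup(one, m, k), k, c), tup(one, c, tup(tup(one, m, k), k, c)), h(m)).

tup(tup(tup(one, m, k), k, c), tup(one, c, tup(tup(one, m, k), k, c)), h(m))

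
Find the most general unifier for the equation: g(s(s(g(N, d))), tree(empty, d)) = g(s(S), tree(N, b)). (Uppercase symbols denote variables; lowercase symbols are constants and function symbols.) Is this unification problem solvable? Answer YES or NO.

NO

Decompose g/2: s(s(g(N, d))) = s(S),  tree(empty, d) = tree(N, b).
Decompose s/1: s(g(N, d)) = S.
Bind S := s(g(N, d)); no other remaining equation mentions S.
Decompose tree/2: empty = N,  d = b.
Bind N := empty; no other remaining equation mentions N. Substituting into the earlier binding gives S := s(g(empty, d)).
Clash: constants d and b differ; no unifier exists.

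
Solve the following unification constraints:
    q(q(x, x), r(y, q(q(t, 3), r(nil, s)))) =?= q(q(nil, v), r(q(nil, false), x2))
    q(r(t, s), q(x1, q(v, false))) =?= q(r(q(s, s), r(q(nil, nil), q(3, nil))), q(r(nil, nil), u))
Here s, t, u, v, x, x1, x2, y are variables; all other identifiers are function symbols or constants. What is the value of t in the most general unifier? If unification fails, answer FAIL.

q(r(q(nil, nil), q(3, nil)), r(q(nil, nil), q(3, nil)))

Decompose q/2: q(x, x) =?= q(nil, v),  r(y, q(q(t, 3), r(nil, s))) =?= r(q(nil, false), x2).
Decompose q/2: x =?= nil,  x =?= v.
Bind x := nil; substituting into the one remaining equation that mentions x gives: nil =?= v.
Bind v := nil; substituting into the one remaining equation that mentions v gives: q(r(t, s), q(x1, q(nil, false))) =?= q(r(q(s, s), r(q(nil, nil), q(3, nil))), q(r(nil, nil), u)).
Decompose r/2: y =?= q(nil, false),  q(q(t, 3), r(nil, s)) =?= x2.
Bind y := q(nil, false); no other remaining equation mentions y.
Bind x2 := q(q(t, 3), r(nil, s)); no other remaining equation mentions x2.
Decompose q/2: r(t, s) =?= r(q(s, s), r(q(nil, nil), q(3, nil))),  q(x1, q(nil, false)) =?= q(r(nil, nil), u).
Decompose r/2: t =?= q(s, s),  s =?= r(q(nil, nil), q(3, nil)).
Bind t := q(s, s); no other remaining equation mentions t. Substituting into the earlier binding gives x2 := q(q(q(s, s), 3), r(nil, s)).
Bind s := r(q(nil, nil), q(3, nil)); no other remaining equation mentions s. Substituting into the earlier bindings gives x2 := q(q(q(r(q(nil, nil), q(3, nil)), r(q(nil, nil), q(3, nil))), 3), r(nil, r(q(nil, nil), q(3, nil)))), t := q(r(q(nil, nil), q(3, nil)), r(q(nil, nil), q(3, nil))).
Decompose q/2: x1 =?= r(nil, nil),  q(nil, false) =?= u.
Bind x1 := r(nil, nil); no other remaining equation mentions x1.
Bind u := q(nil, false).
MGU = { x -> nil, v -> nil, y -> q(nil, false), x2 -> q(q(q(r(q(nil, nil), q(3, nil)), r(q(nil, nil), q(3, nil))), 3), r(nil, r(q(nil, nil), q(3, nil)))), t -> q(r(q(nil, nil), q(3, nil)), r(q(nil, nil), q(3, nil))), s -> r(q(nil, nil), q(3, nil)), x1 -> r(nil, nil), u -> q(nil, false) }, so t -> q(r(q(nil, nil), q(3, nil)), r(q(nil, nil), q(3, nil))).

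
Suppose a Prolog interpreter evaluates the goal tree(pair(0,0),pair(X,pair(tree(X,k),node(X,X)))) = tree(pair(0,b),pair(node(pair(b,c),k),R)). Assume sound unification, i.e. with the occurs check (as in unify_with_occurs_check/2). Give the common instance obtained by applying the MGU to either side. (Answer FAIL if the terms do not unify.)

Decompose tree/2: pair(0,0) = pair(0,b),  pair(X,pair(tree(X,k),node(X,X))) = pair(node(pair(b,c),k),R).
Decompose pair/2: 0 = 0,  0 = b.
Delete trivial equation 0 = 0.
Clash: constants 0 and b differ; no unifier exists.

FAIL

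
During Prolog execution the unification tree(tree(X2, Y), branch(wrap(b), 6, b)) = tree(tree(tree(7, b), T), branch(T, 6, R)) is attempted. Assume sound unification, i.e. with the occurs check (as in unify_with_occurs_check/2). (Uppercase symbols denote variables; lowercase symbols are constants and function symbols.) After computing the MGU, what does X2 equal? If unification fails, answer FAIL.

tree(7, b)

Decompose tree/2: tree(X2, Y) = tree(tree(7, b), T),  branch(wrap(b), 6, b) = branch(T, 6, R).
Decompose tree/2: X2 = tree(7, b),  Y = T.
Bind X2 := tree(7, b); no other remaining equation mentions X2.
Bind Y := T; no other remaining equation mentions Y.
Decompose branch/3: wrap(b) = T,  6 = 6,  b = R.
Bind T := wrap(b); no other remaining equation mentions T. Substituting into the earlier binding gives Y := wrap(b).
Delete trivial equation 6 = 6.
Bind R := b.
MGU = { X2 -> tree(7, b), Y -> wrap(b), T -> wrap(b), R -> b }, so X2 -> tree(7, b).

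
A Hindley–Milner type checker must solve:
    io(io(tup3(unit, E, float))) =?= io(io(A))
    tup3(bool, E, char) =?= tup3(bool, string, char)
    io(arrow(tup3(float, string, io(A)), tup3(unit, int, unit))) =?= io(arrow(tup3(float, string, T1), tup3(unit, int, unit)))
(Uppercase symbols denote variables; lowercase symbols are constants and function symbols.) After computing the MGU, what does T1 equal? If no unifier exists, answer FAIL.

Decompose io/1: io(tup3(unit, E, float)) =?= io(A).
Decompose io/1: tup3(unit, E, float) =?= A.
Bind A := tup3(unit, E, float); substituting into the one remaining equation that mentions A gives: io(arrow(tup3(float, string, io(tup3(unit, E, float))), tup3(unit, int, unit))) =?= io(arrow(tup3(float, string, T1), tup3(unit, int, unit))).
Decompose tup3/3: bool =?= bool,  E =?= string,  char =?= char.
Delete trivial equation bool =?= bool.
Bind E := string; substituting into the one remaining equation that mentions E gives: io(arrow(tup3(float, string, io(tup3(unit, string, float))), tup3(unit, int, unit))) =?= io(arrow(tup3(float, string, T1), tup3(unit, int, unit))). Substituting into the earlier binding gives A := tup3(unit, string, float).
Delete trivial equation char =?= char.
Decompose io/1: arrow(tup3(float, string, io(tup3(unit, string, float))), tup3(unit, int, unit)) =?= arrow(tup3(float, string, T1), tup3(unit, int, unit)).
Decompose arrow/2: tup3(float, string, io(tup3(unit, string, float))) =?= tup3(float, string, T1),  tup3(unit, int, unit) =?= tup3(unit, int, unit).
Decompose tup3/3: float =?= float,  string =?= string,  io(tup3(unit, string, float)) =?= T1.
Delete trivial equation float =?= float.
Delete trivial equation string =?= string.
Bind T1 := io(tup3(unit, string, float)); no other remaining equation mentions T1.
Delete trivial equation tup3(unit, int, unit) =?= tup3(unit, int, unit).
MGU = { A ↦ tup3(unit, string, float), E ↦ string, T1 ↦ io(tup3(unit, string, float)) }, so T1 ↦ io(tup3(unit, string, float)).

io(tup3(unit, string, float))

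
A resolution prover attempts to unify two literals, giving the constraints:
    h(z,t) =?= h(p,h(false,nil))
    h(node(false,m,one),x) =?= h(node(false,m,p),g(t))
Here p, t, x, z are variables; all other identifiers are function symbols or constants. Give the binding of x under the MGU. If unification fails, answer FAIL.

g(h(false,nil))

Decompose h/2: z =?= p,  t =?= h(false,nil).
Bind z := p; no other remaining equation mentions z.
Bind t := h(false,nil); substituting into the remaining equation gives: h(node(false,m,one),x) =?= h(node(false,m,p),g(h(false,nil))).
Decompose h/2: node(false,m,one) =?= node(false,m,p),  x =?= g(h(false,nil)).
Decompose node/3: false =?= false,  m =?= m,  one =?= p.
Delete trivial equation false =?= false.
Delete trivial equation m =?= m.
Bind p := one; no other remaining equation mentions p. Substituting into the earlier binding gives z := one.
Bind x := g(h(false,nil)).
MGU = { z := one, t := h(false,nil), p := one, x := g(h(false,nil)) }, so x := g(h(false,nil)).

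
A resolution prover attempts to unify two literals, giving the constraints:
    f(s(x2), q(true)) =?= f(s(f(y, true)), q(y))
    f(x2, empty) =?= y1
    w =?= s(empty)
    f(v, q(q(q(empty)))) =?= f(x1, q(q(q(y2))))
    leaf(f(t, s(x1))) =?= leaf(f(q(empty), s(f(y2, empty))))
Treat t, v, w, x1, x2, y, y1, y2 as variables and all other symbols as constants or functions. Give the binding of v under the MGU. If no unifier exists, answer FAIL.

f(empty, empty)

Decompose f/2: s(x2) =?= s(f(y, true)),  q(true) =?= q(y).
Decompose s/1: x2 =?= f(y, true).
Bind x2 := f(y, true); substituting into the one remaining equation that mentions x2 gives: f(f(y, true), empty) =?= y1.
Decompose q/1: true =?= y.
Bind y := true; substituting into the one remaining equation that mentions y gives: f(f(true, true), empty) =?= y1. Substituting into the earlier binding gives x2 := f(true, true).
Bind y1 := f(f(true, true), empty); no other remaining equation mentions y1.
Bind w := s(empty); no other remaining equation mentions w.
Decompose f/2: v =?= x1,  q(q(q(empty))) =?= q(q(q(y2))).
Bind v := x1; no other remaining equation mentions v.
Decompose q/1: q(q(empty)) =?= q(q(y2)).
Decompose q/1: q(empty) =?= q(y2).
Decompose q/1: empty =?= y2.
Bind y2 := empty; substituting into the remaining equation gives: leaf(f(t, s(x1))) =?= leaf(f(q(empty), s(f(empty, empty)))).
Decompose leaf/1: f(t, s(x1)) =?= f(q(empty), s(f(empty, empty))).
Decompose f/2: t =?= q(empty),  s(x1) =?= s(f(empty, empty)).
Bind t := q(empty); no other remaining equation mentions t.
Decompose s/1: x1 =?= f(empty, empty).
Bind x1 := f(empty, empty). Substituting into the earlier binding gives v := f(empty, empty).
MGU = { x2 -> f(true, true), y -> true, y1 -> f(f(true, true), empty), w -> s(empty), v -> f(empty, empty), y2 -> empty, t -> q(empty), x1 -> f(empty, empty) }, so v -> f(empty, empty).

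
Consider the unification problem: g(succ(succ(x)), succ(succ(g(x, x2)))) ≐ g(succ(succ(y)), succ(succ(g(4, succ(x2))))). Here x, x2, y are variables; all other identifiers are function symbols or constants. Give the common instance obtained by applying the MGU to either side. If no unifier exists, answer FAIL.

FAIL

Decompose g/2: succ(succ(x)) ≐ succ(succ(y)),  succ(succ(g(x, x2))) ≐ succ(succ(g(4, succ(x2)))).
Decompose succ/1: succ(x) ≐ succ(y).
Decompose succ/1: x ≐ y.
Bind x := y; substituting into the remaining equation gives: succ(succ(g(y, x2))) ≐ succ(succ(g(4, succ(x2)))).
Decompose succ/1: succ(g(y, x2)) ≐ succ(g(4, succ(x2))).
Decompose succ/1: g(y, x2) ≐ g(4, succ(x2)).
Decompose g/2: y ≐ 4,  x2 ≐ succ(x2).
Bind y := 4; no other remaining equation mentions y. Substituting into the earlier binding gives x := 4.
Occurs check fails: x2 occurs in succ(x2); the equation x2 ≐ succ(x2) has no finite solution.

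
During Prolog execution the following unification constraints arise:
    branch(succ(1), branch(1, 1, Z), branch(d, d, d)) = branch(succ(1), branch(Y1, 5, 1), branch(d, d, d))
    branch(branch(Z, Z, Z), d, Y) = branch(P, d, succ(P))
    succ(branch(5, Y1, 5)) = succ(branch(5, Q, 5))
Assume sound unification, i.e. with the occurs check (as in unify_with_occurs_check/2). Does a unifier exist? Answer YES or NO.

Decompose branch/3: succ(1) = succ(1),  branch(1, 1, Z) = branch(Y1, 5, 1),  branch(d, d, d) = branch(d, d, d).
Delete trivial equation succ(1) = succ(1).
Decompose branch/3: 1 = Y1,  1 = 5,  Z = 1.
Bind Y1 := 1; substituting into the one remaining equation that mentions Y1 gives: succ(branch(5, 1, 5)) = succ(branch(5, Q, 5)).
Clash: constants 1 and 5 differ; no unifier exists.

NO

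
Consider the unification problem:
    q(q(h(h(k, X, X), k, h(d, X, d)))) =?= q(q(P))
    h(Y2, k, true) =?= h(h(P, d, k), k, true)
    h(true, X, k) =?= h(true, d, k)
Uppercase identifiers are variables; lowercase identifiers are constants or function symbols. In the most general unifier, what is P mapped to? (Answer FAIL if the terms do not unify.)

h(h(k, d, d), k, h(d, d, d))

Decompose q/1: q(h(h(k, X, X), k, h(d, X, d))) =?= q(P).
Decompose q/1: h(h(k, X, X), k, h(d, X, d)) =?= P.
Bind P := h(h(k, X, X), k, h(d, X, d)); substituting into the one remaining equation that mentions P gives: h(Y2, k, true) =?= h(h(h(h(k, X, X), k, h(d, X, d)), d, k), k, true).
Decompose h/3: Y2 =?= h(h(h(k, X, X), k, h(d, X, d)), d, k),  k =?= k,  true =?= true.
Bind Y2 := h(h(h(k, X, X), k, h(d, X, d)), d, k); no other remaining equation mentions Y2.
Delete trivial equation k =?= k.
Delete trivial equation true =?= true.
Decompose h/3: true =?= true,  X =?= d,  k =?= k.
Delete trivial equation true =?= true.
Bind X := d; no other remaining equation mentions X. Substituting into the earlier bindings gives P := h(h(k, d, d), k, h(d, d, d)), Y2 := h(h(h(k, d, d), k, h(d, d, d)), d, k).
Delete trivial equation k =?= k.
MGU = { P -> h(h(k, d, d), k, h(d, d, d)), Y2 -> h(h(h(k, d, d), k, h(d, d, d)), d, k), X -> d }, so P -> h(h(k, d, d), k, h(d, d, d)).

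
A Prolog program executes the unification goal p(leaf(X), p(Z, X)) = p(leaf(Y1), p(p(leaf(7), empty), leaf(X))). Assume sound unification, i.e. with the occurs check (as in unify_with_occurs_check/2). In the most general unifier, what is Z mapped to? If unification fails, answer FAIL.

Decompose p/2: leaf(X) = leaf(Y1),  p(Z, X) = p(p(leaf(7), empty), leaf(X)).
Decompose leaf/1: X = Y1.
Bind X := Y1; substituting into the remaining equation gives: p(Z, Y1) = p(p(leaf(7), empty), leaf(Y1)).
Decompose p/2: Z = p(leaf(7), empty),  Y1 = leaf(Y1).
Bind Z := p(leaf(7), empty); no other remaining equation mentions Z.
Occurs check fails: Y1 occurs in leaf(Y1); the equation Y1 = leaf(Y1) has no finite solution.

FAIL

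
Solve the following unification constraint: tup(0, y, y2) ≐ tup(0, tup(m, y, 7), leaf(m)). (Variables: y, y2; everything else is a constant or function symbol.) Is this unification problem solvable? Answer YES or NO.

NO

Decompose tup/3: 0 ≐ 0,  y ≐ tup(m, y, 7),  y2 ≐ leaf(m).
Delete trivial equation 0 ≐ 0.
Occurs check fails: y occurs in tup(m, y, 7); the equation y ≐ tup(m, y, 7) has no finite solution.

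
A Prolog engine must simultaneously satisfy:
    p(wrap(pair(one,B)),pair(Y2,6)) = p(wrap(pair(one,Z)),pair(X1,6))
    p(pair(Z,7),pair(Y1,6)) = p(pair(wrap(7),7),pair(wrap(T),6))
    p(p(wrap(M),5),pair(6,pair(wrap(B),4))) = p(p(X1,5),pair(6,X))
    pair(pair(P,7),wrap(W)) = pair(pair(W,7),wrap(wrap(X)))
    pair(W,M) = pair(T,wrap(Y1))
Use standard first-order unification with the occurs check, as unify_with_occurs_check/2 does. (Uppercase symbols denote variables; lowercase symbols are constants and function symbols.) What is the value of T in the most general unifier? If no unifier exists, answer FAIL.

Decompose p/2: wrap(pair(one,B)) = wrap(pair(one,Z)),  pair(Y2,6) = pair(X1,6).
Decompose wrap/1: pair(one,B) = pair(one,Z).
Decompose pair/2: one = one,  B = Z.
Delete trivial equation one = one.
Bind B := Z; substituting into the one remaining equation that mentions B gives: p(p(wrap(M),5),pair(6,pair(wrap(Z),4))) = p(p(X1,5),pair(6,X)).
Decompose pair/2: Y2 = X1,  6 = 6.
Bind Y2 := X1; no other remaining equation mentions Y2.
Delete trivial equation 6 = 6.
Decompose p/2: pair(Z,7) = pair(wrap(7),7),  pair(Y1,6) = pair(wrap(T),6).
Decompose pair/2: Z = wrap(7),  7 = 7.
Bind Z := wrap(7); substituting into the one remaining equation that mentions Z gives: p(p(wrap(M),5),pair(6,pair(wrap(wrap(7)),4))) = p(p(X1,5),pair(6,X)). Substituting into the earlier binding gives B := wrap(7).
Delete trivial equation 7 = 7.
Decompose pair/2: Y1 = wrap(T),  6 = 6.
Bind Y1 := wrap(T); substituting into the one remaining equation that mentions Y1 gives: pair(W,M) = pair(T,wrap(wrap(T))).
Delete trivial equation 6 = 6.
Decompose p/2: p(wrap(M),5) = p(X1,5),  pair(6,pair(wrap(wrap(7)),4)) = pair(6,X).
Decompose p/2: wrap(M) = X1,  5 = 5.
Bind X1 := wrap(M); no other remaining equation mentions X1. Substituting into the earlier binding gives Y2 := wrap(M).
Delete trivial equation 5 = 5.
Decompose pair/2: 6 = 6,  pair(wrap(wrap(7)),4) = X.
Delete trivial equation 6 = 6.
Bind X := pair(wrap(wrap(7)),4); substituting into the one remaining equation that mentions X gives: pair(pair(P,7),wrap(W)) = pair(pair(W,7),wrap(wrap(pair(wrap(wrap(7)),4)))).
Decompose pair/2: pair(P,7) = pair(W,7),  wrap(W) = wrap(wrap(pair(wrap(wrap(7)),4))).
Decompose pair/2: P = W,  7 = 7.
Bind P := W; no other remaining equation mentions P.
Delete trivial equation 7 = 7.
Decompose wrap/1: W = wrap(pair(wrap(wrap(7)),4)).
Bind W := wrap(pair(wrap(wrap(7)),4)); substituting into the remaining equation gives: pair(wrap(pair(wrap(wrap(7)),4)),M) = pair(T,wrap(wrap(T))). Substituting into the earlier binding gives P := wrap(pair(wrap(wrap(7)),4)).
Decompose pair/2: wrap(pair(wrap(wrap(7)),4)) = T,  M = wrap(wrap(T)).
Bind T := wrap(pair(wrap(wrap(7)),4)); substituting into the remaining equation gives: M = wrap(wrap(wrap(pair(wrap(wrap(7)),4)))). Substituting into the earlier binding gives Y1 := wrap(wrap(pair(wrap(wrap(7)),4))).
Bind M := wrap(wrap(wrap(pair(wrap(wrap(7)),4)))). Substituting into the earlier bindings gives Y2 := wrap(wrap(wrap(wrap(pair(wrap(wrap(7)),4))))), X1 := wrap(wrap(wrap(wrap(pair(wrap(wrap(7)),4))))).
MGU = { B -> wrap(7), Y2 -> wrap(wrap(wrap(wrap(pair(wrap(wrap(7)),4))))), Z -> wrap(7), Y1 -> wrap(wrap(pair(wrap(wrap(7)),4))), X1 -> wrap(wrap(wrap(wrap(pair(wrap(wrap(7)),4))))), X -> pair(wrap(wrap(7)),4), P -> wrap(pair(wrap(wrap(7)),4)), W -> wrap(pair(wrap(wrap(7)),4)), T -> wrap(pair(wrap(wrap(7)),4)), M -> wrap(wrap(wrap(pair(wrap(wrap(7)),4)))) }, so T -> wrap(pair(wrap(wrap(7)),4)).

wrap(pair(wrap(wrap(7)),4))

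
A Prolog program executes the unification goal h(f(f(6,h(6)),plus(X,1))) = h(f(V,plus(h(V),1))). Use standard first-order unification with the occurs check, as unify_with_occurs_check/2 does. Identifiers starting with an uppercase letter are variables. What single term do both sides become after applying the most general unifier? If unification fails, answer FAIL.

Decompose h/1: f(f(6,h(6)),plus(X,1)) = f(V,plus(h(V),1)).
Decompose f/2: f(6,h(6)) = V,  plus(X,1) = plus(h(V),1).
Bind V := f(6,h(6)); substituting into the remaining equation gives: plus(X,1) = plus(h(f(6,h(6))),1).
Decompose plus/2: X = h(f(6,h(6))),  1 = 1.
Bind X := h(f(6,h(6))); no other remaining equation mentions X.
Delete trivial equation 1 = 1.
Applying the MGU to either side gives h(f(f(6,h(6)),plus(h(f(6,h(6))),1))).

h(f(f(6,h(6)),plus(h(f(6,h(6))),1)))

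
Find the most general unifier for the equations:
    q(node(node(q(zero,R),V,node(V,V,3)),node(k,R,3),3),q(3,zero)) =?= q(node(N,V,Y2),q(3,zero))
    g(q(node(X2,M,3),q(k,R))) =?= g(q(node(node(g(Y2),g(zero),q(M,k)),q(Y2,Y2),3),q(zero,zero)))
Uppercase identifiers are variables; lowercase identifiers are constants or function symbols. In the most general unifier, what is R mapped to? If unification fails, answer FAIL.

FAIL

Decompose q/2: node(node(q(zero,R),V,node(V,V,3)),node(k,R,3),3) =?= node(N,V,Y2),  q(3,zero) =?= q(3,zero).
Decompose node/3: node(q(zero,R),V,node(V,V,3)) =?= N,  node(k,R,3) =?= V,  3 =?= Y2.
Bind N := node(q(zero,R),V,node(V,V,3)); no other remaining equation mentions N.
Bind V := node(k,R,3); no other remaining equation mentions V. Substituting into the earlier binding gives N := node(q(zero,R),node(k,R,3),node(node(k,R,3),node(k,R,3),3)).
Bind Y2 := 3; substituting into the one remaining equation that mentions Y2 gives: g(q(node(X2,M,3),q(k,R))) =?= g(q(node(node(g(3),g(zero),q(M,k)),q(3,3),3),q(zero,zero))).
Delete trivial equation q(3,zero) =?= q(3,zero).
Decompose g/1: q(node(X2,M,3),q(k,R)) =?= q(node(node(g(3),g(zero),q(M,k)),q(3,3),3),q(zero,zero)).
Decompose q/2: node(X2,M,3) =?= node(node(g(3),g(zero),q(M,k)),q(3,3),3),  q(k,R) =?= q(zero,zero).
Decompose node/3: X2 =?= node(g(3),g(zero),q(M,k)),  M =?= q(3,3),  3 =?= 3.
Bind X2 := node(g(3),g(zero),q(M,k)); no other remaining equation mentions X2.
Bind M := q(3,3); no other remaining equation mentions M. Substituting into the earlier binding gives X2 := node(g(3),g(zero),q(q(3,3),k)).
Delete trivial equation 3 =?= 3.
Decompose q/2: k =?= zero,  R =?= zero.
Clash: constants k and zero differ; no unifier exists.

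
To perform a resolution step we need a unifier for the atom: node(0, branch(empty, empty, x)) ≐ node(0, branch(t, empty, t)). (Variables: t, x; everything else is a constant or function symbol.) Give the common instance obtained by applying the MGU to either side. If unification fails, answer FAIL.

node(0, branch(empty, empty, empty))

Decompose node/2: 0 ≐ 0,  branch(empty, empty, x) ≐ branch(t, empty, t).
Delete trivial equation 0 ≐ 0.
Decompose branch/3: empty ≐ t,  empty ≐ empty,  x ≐ t.
Bind t := empty; substituting into the one remaining equation that mentions t gives: x ≐ empty.
Delete trivial equation empty ≐ empty.
Bind x := empty.
Applying the MGU to either side gives node(0, branch(empty, empty, empty)).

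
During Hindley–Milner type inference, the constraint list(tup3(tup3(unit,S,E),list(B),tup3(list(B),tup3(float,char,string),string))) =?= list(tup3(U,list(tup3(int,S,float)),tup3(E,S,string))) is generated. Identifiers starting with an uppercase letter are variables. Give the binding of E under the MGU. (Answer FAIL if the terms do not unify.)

list(tup3(int,tup3(float,char,string),float))

Decompose list/1: tup3(tup3(unit,S,E),list(B),tup3(list(B),tup3(float,char,string),string)) =?= tup3(U,list(tup3(int,S,float)),tup3(E,S,string)).
Decompose tup3/3: tup3(unit,S,E) =?= U,  list(B) =?= list(tup3(int,S,float)),  tup3(list(B),tup3(float,char,string),string) =?= tup3(E,S,string).
Bind U := tup3(unit,S,E); no other remaining equation mentions U.
Decompose list/1: B =?= tup3(int,S,float).
Bind B := tup3(int,S,float); substituting into the remaining equation gives: tup3(list(tup3(int,S,float)),tup3(float,char,string),string) =?= tup3(E,S,string).
Decompose tup3/3: list(tup3(int,S,float)) =?= E,  tup3(float,char,string) =?= S,  string =?= string.
Bind E := list(tup3(int,S,float)); no other remaining equation mentions E. Substituting into the earlier binding gives U := tup3(unit,S,list(tup3(int,S,float))).
Bind S := tup3(float,char,string); no other remaining equation mentions S. Substituting into the earlier bindings gives U := tup3(unit,tup3(float,char,string),list(tup3(int,tup3(float,char,string),float))), B := tup3(int,tup3(float,char,string),float), E := list(tup3(int,tup3(float,char,string),float)).
Delete trivial equation string =?= string.
MGU = { U := tup3(unit,tup3(float,char,string),list(tup3(int,tup3(float,char,string),float))), B := tup3(int,tup3(float,char,string),float), E := list(tup3(int,tup3(float,char,string),float)), S := tup3(float,char,string) }, so E := list(tup3(int,tup3(float,char,string),float)).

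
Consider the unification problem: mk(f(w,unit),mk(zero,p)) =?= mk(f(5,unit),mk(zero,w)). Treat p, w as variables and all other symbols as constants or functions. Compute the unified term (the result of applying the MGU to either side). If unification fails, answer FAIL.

Decompose mk/2: f(w,unit) =?= f(5,unit),  mk(zero,p) =?= mk(zero,w).
Decompose f/2: w =?= 5,  unit =?= unit.
Bind w := 5; substituting into the one remaining equation that mentions w gives: mk(zero,p) =?= mk(zero,5).
Delete trivial equation unit =?= unit.
Decompose mk/2: zero =?= zero,  p =?= 5.
Delete trivial equation zero =?= zero.
Bind p := 5.
Applying the MGU to either side gives mk(f(5,unit),mk(zero,5)).

mk(f(5,unit),mk(zero,5))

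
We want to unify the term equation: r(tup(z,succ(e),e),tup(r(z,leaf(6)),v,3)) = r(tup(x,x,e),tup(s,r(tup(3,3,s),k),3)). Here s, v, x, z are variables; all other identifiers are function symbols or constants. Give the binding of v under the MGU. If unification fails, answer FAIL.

r(tup(3,3,r(succ(e),leaf(6))),k)

Decompose r/2: tup(z,succ(e),e) = tup(x,x,e),  tup(r(z,leaf(6)),v,3) = tup(s,r(tup(3,3,s),k),3).
Decompose tup/3: z = x,  succ(e) = x,  e = e.
Bind z := x; substituting into the one remaining equation that mentions z gives: tup(r(x,leaf(6)),v,3) = tup(s,r(tup(3,3,s),k),3).
Bind x := succ(e); substituting into the one remaining equation that mentions x gives: tup(r(succ(e),leaf(6)),v,3) = tup(s,r(tup(3,3,s),k),3). Substituting into the earlier binding gives z := succ(e).
Delete trivial equation e = e.
Decompose tup/3: r(succ(e),leaf(6)) = s,  v = r(tup(3,3,s),k),  3 = 3.
Bind s := r(succ(e),leaf(6)); substituting into the one remaining equation that mentions s gives: v = r(tup(3,3,r(succ(e),leaf(6))),k).
Bind v := r(tup(3,3,r(succ(e),leaf(6))),k); no other remaining equation mentions v.
Delete trivial equation 3 = 3.
MGU = { z := succ(e), x := succ(e), s := r(succ(e),leaf(6)), v := r(tup(3,3,r(succ(e),leaf(6))),k) }, so v := r(tup(3,3,r(succ(e),leaf(6))),k).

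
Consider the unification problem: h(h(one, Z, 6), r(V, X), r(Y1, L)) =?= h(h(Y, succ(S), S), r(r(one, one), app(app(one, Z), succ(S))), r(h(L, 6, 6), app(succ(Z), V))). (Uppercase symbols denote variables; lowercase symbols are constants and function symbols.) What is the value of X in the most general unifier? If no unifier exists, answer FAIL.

app(app(one, succ(6)), succ(6))

Decompose h/3: h(one, Z, 6) =?= h(Y, succ(S), S),  r(V, X) =?= r(r(one, one), app(app(one, Z), succ(S))),  r(Y1, L) =?= r(h(L, 6, 6), app(succ(Z), V)).
Decompose h/3: one =?= Y,  Z =?= succ(S),  6 =?= S.
Bind Y := one; no other remaining equation mentions Y.
Bind Z := succ(S); substituting into the 2 remaining equations that mention Z gives: r(V, X) =?= r(r(one, one), app(app(one, succ(S)), succ(S))),  r(Y1, L) =?= r(h(L, 6, 6), app(succ(succ(S)), V)).
Bind S := 6; substituting into the remaining equations gives: r(V, X) =?= r(r(one, one), app(app(one, succ(6)), succ(6))),  r(Y1, L) =?= r(h(L, 6, 6), app(succ(succ(6)), V)). Substituting into the earlier binding gives Z := succ(6).
Decompose r/2: V =?= r(one, one),  X =?= app(app(one, succ(6)), succ(6)).
Bind V := r(one, one); substituting into the one remaining equation that mentions V gives: r(Y1, L) =?= r(h(L, 6, 6), app(succ(succ(6)), r(one, one))).
Bind X := app(app(one, succ(6)), succ(6)); no other remaining equation mentions X.
Decompose r/2: Y1 =?= h(L, 6, 6),  L =?= app(succ(succ(6)), r(one, one)).
Bind Y1 := h(L, 6, 6); no other remaining equation mentions Y1.
Bind L := app(succ(succ(6)), r(one, one)). Substituting into the earlier binding gives Y1 := h(app(succ(succ(6)), r(one, one)), 6, 6).
MGU = { Y -> one, Z -> succ(6), S -> 6, V -> r(one, one), X -> app(app(one, succ(6)), succ(6)), Y1 -> h(app(succ(succ(6)), r(one, one)), 6, 6), L -> app(succ(succ(6)), r(one, one)) }, so X -> app(app(one, succ(6)), succ(6)).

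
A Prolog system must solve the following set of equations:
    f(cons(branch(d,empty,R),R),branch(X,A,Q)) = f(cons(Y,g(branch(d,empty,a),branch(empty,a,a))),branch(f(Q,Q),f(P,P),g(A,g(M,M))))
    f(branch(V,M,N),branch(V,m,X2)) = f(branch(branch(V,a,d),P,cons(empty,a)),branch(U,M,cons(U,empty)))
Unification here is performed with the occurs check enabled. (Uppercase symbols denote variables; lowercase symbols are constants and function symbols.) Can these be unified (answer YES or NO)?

NO

Decompose f/2: cons(branch(d,empty,R),R) = cons(Y,g(branch(d,empty,a),branch(empty,a,a))),  branch(X,A,Q) = branch(f(Q,Q),f(P,P),g(A,g(M,M))).
Decompose cons/2: branch(d,empty,R) = Y,  R = g(branch(d,empty,a),branch(empty,a,a)).
Bind Y := branch(d,empty,R); no other remaining equation mentions Y.
Bind R := g(branch(d,empty,a),branch(empty,a,a)); no other remaining equation mentions R. Substituting into the earlier binding gives Y := branch(d,empty,g(branch(d,empty,a),branch(empty,a,a))).
Decompose branch/3: X = f(Q,Q),  A = f(P,P),  Q = g(A,g(M,M)).
Bind X := f(Q,Q); no other remaining equation mentions X.
Bind A := f(P,P); substituting into the one remaining equation that mentions A gives: Q = g(f(P,P),g(M,M)).
Bind Q := g(f(P,P),g(M,M)); no other remaining equation mentions Q. Substituting into the earlier binding gives X := f(g(f(P,P),g(M,M)),g(f(P,P),g(M,M))).
Decompose f/2: branch(V,M,N) = branch(branch(V,a,d),P,cons(empty,a)),  branch(V,m,X2) = branch(U,M,cons(U,empty)).
Decompose branch/3: V = branch(V,a,d),  M = P,  N = cons(empty,a).
Occurs check fails: V occurs in branch(V,a,d); the equation V = branch(V,a,d) has no finite solution.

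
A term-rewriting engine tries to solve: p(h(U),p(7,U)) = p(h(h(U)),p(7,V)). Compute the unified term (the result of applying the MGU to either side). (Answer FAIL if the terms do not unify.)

Decompose p/2: h(U) = h(h(U)),  p(7,U) = p(7,V).
Decompose h/1: U = h(U).
Occurs check fails: U occurs in h(U); the equation U = h(U) has no finite solution.

FAIL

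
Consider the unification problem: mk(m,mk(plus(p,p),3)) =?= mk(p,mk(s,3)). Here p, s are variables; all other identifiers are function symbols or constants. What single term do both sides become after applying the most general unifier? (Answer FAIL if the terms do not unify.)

mk(m,mk(plus(m,m),3))

Decompose mk/2: m =?= p,  mk(plus(p,p),3) =?= mk(s,3).
Bind p := m; substituting into the remaining equation gives: mk(plus(m,m),3) =?= mk(s,3).
Decompose mk/2: plus(m,m) =?= s,  3 =?= 3.
Bind s := plus(m,m); no other remaining equation mentions s.
Delete trivial equation 3 =?= 3.
Applying the MGU to either side gives mk(m,mk(plus(m,m),3)).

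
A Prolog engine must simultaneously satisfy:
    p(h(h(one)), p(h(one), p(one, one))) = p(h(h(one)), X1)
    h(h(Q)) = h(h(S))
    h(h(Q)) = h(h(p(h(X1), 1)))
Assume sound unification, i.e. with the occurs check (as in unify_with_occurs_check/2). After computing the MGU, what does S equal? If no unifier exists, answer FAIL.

p(h(p(h(one), p(one, one))), 1)

Decompose p/2: h(h(one)) = h(h(one)),  p(h(one), p(one, one)) = X1.
Delete trivial equation h(h(one)) = h(h(one)).
Bind X1 := p(h(one), p(one, one)); substituting into the one remaining equation that mentions X1 gives: h(h(Q)) = h(h(p(h(p(h(one), p(one, one))), 1))).
Decompose h/1: h(Q) = h(S).
Decompose h/1: Q = S.
Bind Q := S; substituting into the remaining equation gives: h(h(S)) = h(h(p(h(p(h(one), p(one, one))), 1))).
Decompose h/1: h(S) = h(p(h(p(h(one), p(one, one))), 1)).
Decompose h/1: S = p(h(p(h(one), p(one, one))), 1).
Bind S := p(h(p(h(one), p(one, one))), 1). Substituting into the earlier binding gives Q := p(h(p(h(one), p(one, one))), 1).
MGU = { X1 -> p(h(one), p(one, one)), Q -> p(h(p(h(one), p(one, one))), 1), S -> p(h(p(h(one), p(one, one))), 1) }, so S -> p(h(p(h(one), p(one, one))), 1).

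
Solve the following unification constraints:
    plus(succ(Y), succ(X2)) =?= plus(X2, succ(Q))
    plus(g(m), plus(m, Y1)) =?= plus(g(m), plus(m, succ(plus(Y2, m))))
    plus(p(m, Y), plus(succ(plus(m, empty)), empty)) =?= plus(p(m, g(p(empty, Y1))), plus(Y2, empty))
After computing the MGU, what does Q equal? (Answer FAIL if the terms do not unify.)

Decompose plus/2: succ(Y) =?= X2,  succ(X2) =?= succ(Q).
Bind X2 := succ(Y); substituting into the one remaining equation that mentions X2 gives: succ(succ(Y)) =?= succ(Q).
Decompose succ/1: succ(Y) =?= Q.
Bind Q := succ(Y); no other remaining equation mentions Q.
Decompose plus/2: g(m) =?= g(m),  plus(m, Y1) =?= plus(m, succ(plus(Y2, m))).
Delete trivial equation g(m) =?= g(m).
Decompose plus/2: m =?= m,  Y1 =?= succ(plus(Y2, m)).
Delete trivial equation m =?= m.
Bind Y1 := succ(plus(Y2, m)); substituting into the remaining equation gives: plus(p(m, Y), plus(succ(plus(m, empty)), empty)) =?= plus(p(m, g(p(empty, succ(plus(Y2, m))))), plus(Y2, empty)).
Decompose plus/2: p(m, Y) =?= p(m, g(p(empty, succ(plus(Y2, m))))),  plus(succ(plus(m, empty)), empty) =?= plus(Y2, empty).
Decompose p/2: m =?= m,  Y =?= g(p(empty, succ(plus(Y2, m)))).
Delete trivial equation m =?= m.
Bind Y := g(p(empty, succ(plus(Y2, m)))); no other remaining equation mentions Y. Substituting into the earlier bindings gives X2 := succ(g(p(empty, succ(plus(Y2, m))))), Q := succ(g(p(empty, succ(plus(Y2, m))))).
Decompose plus/2: succ(plus(m, empty)) =?= Y2,  empty =?= empty.
Bind Y2 := succ(plus(m, empty)); no other remaining equation mentions Y2. Substituting into the earlier bindings gives X2 := succ(g(p(empty, succ(plus(succ(plus(m, empty)), m))))), Q := succ(g(p(empty, succ(plus(succ(plus(m, empty)), m))))), Y1 := succ(plus(succ(plus(m, empty)), m)), Y := g(p(empty, succ(plus(succ(plus(m, empty)), m)))).
Delete trivial equation empty =?= empty.
MGU = { X2 ↦ succ(g(p(empty, succ(plus(succ(plus(m, empty)), m))))), Q ↦ succ(g(p(empty, succ(plus(succ(plus(m, empty)), m))))), Y1 ↦ succ(plus(succ(plus(m, empty)), m)), Y ↦ g(p(empty, succ(plus(succ(plus(m, empty)), m)))), Y2 ↦ succ(plus(m, empty)) }, so Q ↦ succ(g(p(empty, succ(plus(succ(plus(m, empty)), m))))).

succ(g(p(empty, succ(plus(succ(plus(m, empty)), m)))))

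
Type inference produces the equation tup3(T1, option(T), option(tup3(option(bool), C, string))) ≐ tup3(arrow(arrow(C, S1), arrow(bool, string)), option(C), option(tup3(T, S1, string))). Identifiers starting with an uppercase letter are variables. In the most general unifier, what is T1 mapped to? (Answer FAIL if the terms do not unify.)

arrow(arrow(option(bool), option(bool)), arrow(bool, string))

Decompose tup3/3: T1 ≐ arrow(arrow(C, S1), arrow(bool, string)),  option(T) ≐ option(C),  option(tup3(option(bool), C, string)) ≐ option(tup3(T, S1, string)).
Bind T1 := arrow(arrow(C, S1), arrow(bool, string)); no other remaining equation mentions T1.
Decompose option/1: T ≐ C.
Bind T := C; substituting into the remaining equation gives: option(tup3(option(bool), C, string)) ≐ option(tup3(C, S1, string)).
Decompose option/1: tup3(option(bool), C, string) ≐ tup3(C, S1, string).
Decompose tup3/3: option(bool) ≐ C,  C ≐ S1,  string ≐ string.
Bind C := option(bool); substituting into the one remaining equation that mentions C gives: option(bool) ≐ S1. Substituting into the earlier bindings gives T1 := arrow(arrow(option(bool), S1), arrow(bool, string)), T := option(bool).
Bind S1 := option(bool); no other remaining equation mentions S1. Substituting into the earlier binding gives T1 := arrow(arrow(option(bool), option(bool)), arrow(bool, string)).
Delete trivial equation string ≐ string.
MGU = { T1 ↦ arrow(arrow(option(bool), option(bool)), arrow(bool, string)), T ↦ option(bool), C ↦ option(bool), S1 ↦ option(bool) }, so T1 ↦ arrow(arrow(option(bool), option(bool)), arrow(bool, string)).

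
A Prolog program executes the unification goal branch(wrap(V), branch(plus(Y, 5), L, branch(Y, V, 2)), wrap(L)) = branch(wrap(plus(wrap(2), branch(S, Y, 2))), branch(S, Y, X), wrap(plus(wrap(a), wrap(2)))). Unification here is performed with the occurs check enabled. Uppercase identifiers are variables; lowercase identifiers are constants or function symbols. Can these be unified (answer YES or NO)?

Decompose branch/3: wrap(V) = wrap(plus(wrap(2), branch(S, Y, 2))),  branch(plus(Y, 5), L, branch(Y, V, 2)) = branch(S, Y, X),  wrap(L) = wrap(plus(wrap(a), wrap(2))).
Decompose wrap/1: V = plus(wrap(2), branch(S, Y, 2)).
Bind V := plus(wrap(2), branch(S, Y, 2)); substituting into the one remaining equation that mentions V gives: branch(plus(Y, 5), L, branch(Y, plus(wrap(2), branch(S, Y, 2)), 2)) = branch(S, Y, X).
Decompose branch/3: plus(Y, 5) = S,  L = Y,  branch(Y, plus(wrap(2), branch(S, Y, 2)), 2) = X.
Bind S := plus(Y, 5); substituting into the one remaining equation that mentions S gives: branch(Y, plus(wrap(2), branch(plus(Y, 5), Y, 2)), 2) = X. Substituting into the earlier binding gives V := plus(wrap(2), branch(plus(Y, 5), Y, 2)).
Bind L := Y; substituting into the one remaining equation that mentions L gives: wrap(Y) = wrap(plus(wrap(a), wrap(2))).
Bind X := branch(Y, plus(wrap(2), branch(plus(Y, 5), Y, 2)), 2); no other remaining equation mentions X.
Decompose wrap/1: Y = plus(wrap(a), wrap(2)).
Bind Y := plus(wrap(a), wrap(2)). Substituting into the earlier bindings gives V := plus(wrap(2), branch(plus(plus(wrap(a), wrap(2)), 5), plus(wrap(a), wrap(2)), 2)), S := plus(plus(wrap(a), wrap(2)), 5), L := plus(wrap(a), wrap(2)), X := branch(plus(wrap(a), wrap(2)), plus(wrap(2), branch(plus(plus(wrap(a), wrap(2)), 5), plus(wrap(a), wrap(2)), 2)), 2).
No equations remain and no clash or occurs-check failure arose, so a unifier exists.

YES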